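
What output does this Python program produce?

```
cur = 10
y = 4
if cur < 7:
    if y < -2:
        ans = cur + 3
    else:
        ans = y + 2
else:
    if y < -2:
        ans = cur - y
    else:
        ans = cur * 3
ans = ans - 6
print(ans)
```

24

cur=10, y=4
cur < 7 is False; y < -2 is False
→ ans = cur * 3 = 30
ans = 30-6 = 24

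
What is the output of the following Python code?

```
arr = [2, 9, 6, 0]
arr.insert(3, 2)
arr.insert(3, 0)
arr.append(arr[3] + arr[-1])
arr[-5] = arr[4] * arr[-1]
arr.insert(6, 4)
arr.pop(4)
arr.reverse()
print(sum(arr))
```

15

insert 2 at 3 → [2, 9, 6, 2, 0]
insert 0 at 3 → [2, 9, 6, 0, 2, 0]
append arr[3]+arr[-1] = 0+0 = 0 → [2, 9, 6, 0, 2, 0, 0]
arr[-5] = arr[4]*arr[-1] = 2*0 = 0 → [2, 9, 0, 0, 2, 0, 0]
insert 4 at 6 → [2, 9, 0, 0, 2, 0, 4, 0]
pop(4) removes 2 → [2, 9, 0, 0, 0, 4, 0]
reverse → [0, 4, 0, 0, 0, 9, 2]
sum = 15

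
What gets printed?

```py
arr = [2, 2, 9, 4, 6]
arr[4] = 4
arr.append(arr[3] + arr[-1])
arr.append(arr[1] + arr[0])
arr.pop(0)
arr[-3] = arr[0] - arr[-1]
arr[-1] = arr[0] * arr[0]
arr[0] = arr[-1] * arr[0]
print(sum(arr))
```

arr[4] = 4 → [2, 2, 9, 4, 4]
append arr[3]+arr[-1] = 4+4 = 8 → [2, 2, 9, 4, 4, 8]
append arr[1]+arr[0] = 2+2 = 4 → [2, 2, 9, 4, 4, 8, 4]
pop(0) removes 2 → [2, 9, 4, 4, 8, 4]
arr[-3] = arr[0]-arr[-1] = 2-4 = -2 → [2, 9, 4, -2, 8, 4]
arr[-1] = arr[0]*arr[0] = 2*2 = 4 → [2, 9, 4, -2, 8, 4]
arr[0] = arr[-1]*arr[0] = 4*2 = 8 → [8, 9, 4, -2, 8, 4]
sum = 31

31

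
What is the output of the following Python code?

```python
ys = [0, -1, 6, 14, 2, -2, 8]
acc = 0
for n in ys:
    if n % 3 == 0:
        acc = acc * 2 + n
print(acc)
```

6

n=0: %3==0, acc = 0*2+0 = 0
n=-1: not %3==0
n=6: %3==0, acc = 0*2+6 = 6
n=14: not %3==0
n=2: not %3==0
n=-2: not %3==0
n=8: not %3==0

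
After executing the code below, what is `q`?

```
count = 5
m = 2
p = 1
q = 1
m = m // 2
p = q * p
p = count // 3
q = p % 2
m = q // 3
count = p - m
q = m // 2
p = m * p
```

0

m = 2//2 = 1
p = 1*1 = 1
p = 5//3 = 1
q = 1%2 = 1
m = 1//3 = 0
count = 1-0 = 1
q = 0//2 = 0
p = 0*1 = 0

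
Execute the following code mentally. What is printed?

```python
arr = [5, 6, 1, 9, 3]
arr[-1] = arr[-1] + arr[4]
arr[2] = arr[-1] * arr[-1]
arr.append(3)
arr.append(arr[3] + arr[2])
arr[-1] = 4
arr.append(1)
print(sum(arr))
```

arr[-1] = arr[-1]+arr[4] = 3+3 = 6 → [5, 6, 1, 9, 6]
arr[2] = arr[-1]*arr[-1] = 6*6 = 36 → [5, 6, 36, 9, 6]
append 3 → [5, 6, 36, 9, 6, 3]
append arr[3]+arr[2] = 9+36 = 45 → [5, 6, 36, 9, 6, 3, 45]
arr[-1] = 4 → [5, 6, 36, 9, 6, 3, 4]
append 1 → [5, 6, 36, 9, 6, 3, 4, 1]
sum = 70

70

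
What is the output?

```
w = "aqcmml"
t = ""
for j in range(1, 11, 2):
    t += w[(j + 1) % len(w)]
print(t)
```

j=1: add w[2]='c' → 'c'
j=3: add w[4]='m' → 'cm'
j=5: add w[0]='a' → 'cma'
j=7: add w[2]='c' → 'cmac'
j=9: add w[4]='m' → 'cmacm'

cmacm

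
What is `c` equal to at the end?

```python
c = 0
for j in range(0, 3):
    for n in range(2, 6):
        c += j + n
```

j=0,n=2: c = 0+2 = 2
j=0,n=3: c = 2+3 = 5
j=0,n=4: c = 5+4 = 9
j=0,n=5: c = 9+5 = 14
j=1,n=2: c = 14+3 = 17
j=1,n=3: c = 17+4 = 21
j=1,n=4: c = 21+5 = 26
j=1,n=5: c = 26+6 = 32
j=2,n=2: c = 32+4 = 36
j=2,n=3: c = 36+5 = 41
j=2,n=4: c = 41+6 = 47
j=2,n=5: c = 47+7 = 54

54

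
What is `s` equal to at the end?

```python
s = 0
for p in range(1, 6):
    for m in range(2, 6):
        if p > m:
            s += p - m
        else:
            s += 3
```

52

p=1,m=2: not 1>2, s = 0+3 = 3
p=1,m=3: not 1>3, s = 3+3 = 6
p=1,m=4: not 1>4, s = 6+3 = 9
p=1,m=5: not 1>5, s = 9+3 = 12
p=2,m=2: not 2>2, s = 12+3 = 15
p=2,m=3: not 2>3, s = 15+3 = 18
p=2,m=4: not 2>4, s = 18+3 = 21
p=2,m=5: not 2>5, s = 21+3 = 24
p=3,m=2: 3>2, s = 24+1 = 25
p=3,m=3: not 3>3, s = 25+3 = 28
p=3,m=4: not 3>4, s = 28+3 = 31
p=3,m=5: not 3>5, s = 31+3 = 34
p=4,m=2: 4>2, s = 34+2 = 36
p=4,m=3: 4>3, s = 36+1 = 37
p=4,m=4: not 4>4, s = 37+3 = 40
p=4,m=5: not 4>5, s = 40+3 = 43
p=5,m=2: 5>2, s = 43+3 = 46
p=5,m=3: 5>3, s = 46+2 = 48
p=5,m=4: 5>4, s = 48+1 = 49
p=5,m=5: not 5>5, s = 49+3 = 52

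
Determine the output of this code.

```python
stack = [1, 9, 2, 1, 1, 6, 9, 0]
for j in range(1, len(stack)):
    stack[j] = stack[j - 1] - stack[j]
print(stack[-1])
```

-27

j=1: stack[1] = 1-9 = -8 → [1, -8, 2, 1, 1, 6, 9, 0]
j=2: stack[2] = (-8)-2 = -10 → [1, -8, -10, 1, 1, 6, 9, 0]
j=3: stack[3] = (-10)-1 = -11 → [1, -8, -10, -11, 1, 6, 9, 0]
j=4: stack[4] = (-11)-1 = -12 → [1, -8, -10, -11, -12, 6, 9, 0]
j=5: stack[5] = (-12)-6 = -18 → [1, -8, -10, -11, -12, -18, 9, 0]
j=6: stack[6] = (-18)-9 = -27 → [1, -8, -10, -11, -12, -18, -27, 0]
j=7: stack[7] = (-27)-0 = -27 → [1, -8, -10, -11, -12, -18, -27, -27]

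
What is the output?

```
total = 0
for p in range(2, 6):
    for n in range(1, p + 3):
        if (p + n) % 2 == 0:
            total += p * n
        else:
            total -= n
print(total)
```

136

p=2,n=1: odd sum, total = 0-1 = -1
p=2,n=2: even sum, total = (-1)+4 = 3
p=2,n=3: odd sum, total = 3-3 = 0
p=2,n=4: even sum, total = 0+8 = 8
p=3,n=1: even sum, total = 8+3 = 11
p=3,n=2: odd sum, total = 11-2 = 9
p=3,n=3: even sum, total = 9+9 = 18
p=3,n=4: odd sum, total = 18-4 = 14
p=3,n=5: even sum, total = 14+15 = 29
p=4,n=1: odd sum, total = 29-1 = 28
p=4,n=2: even sum, total = 28+8 = 36
p=4,n=3: odd sum, total = 36-3 = 33
p=4,n=4: even sum, total = 33+16 = 49
p=4,n=5: odd sum, total = 49-5 = 44
p=4,n=6: even sum, total = 44+24 = 68
p=5,n=1: even sum, total = 68+5 = 73
p=5,n=2: odd sum, total = 73-2 = 71
p=5,n=3: even sum, total = 71+15 = 86
p=5,n=4: odd sum, total = 86-4 = 82
p=5,n=5: even sum, total = 82+25 = 107
p=5,n=6: odd sum, total = 107-6 = 101
p=5,n=7: even sum, total = 101+35 = 136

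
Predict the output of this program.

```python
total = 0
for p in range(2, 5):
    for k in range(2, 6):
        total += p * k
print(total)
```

p=2,k=2: total = 0+4 = 4
p=2,k=3: total = 4+6 = 10
p=2,k=4: total = 10+8 = 18
p=2,k=5: total = 18+10 = 28
p=3,k=2: total = 28+6 = 34
p=3,k=3: total = 34+9 = 43
p=3,k=4: total = 43+12 = 55
p=3,k=5: total = 55+15 = 70
p=4,k=2: total = 70+8 = 78
p=4,k=3: total = 78+12 = 90
p=4,k=4: total = 90+16 = 106
p=4,k=5: total = 106+20 = 126

126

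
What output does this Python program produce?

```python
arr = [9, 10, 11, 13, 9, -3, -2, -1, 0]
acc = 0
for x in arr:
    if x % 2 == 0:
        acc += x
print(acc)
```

8

x=9: not even
x=10: even, acc = 0+10 = 10
x=11: not even
x=13: not even
x=9: not even
x=-3: not even
x=-2: even, acc = 10+(-2) = 8
x=-1: not even
x=0: even, acc = 8+0 = 8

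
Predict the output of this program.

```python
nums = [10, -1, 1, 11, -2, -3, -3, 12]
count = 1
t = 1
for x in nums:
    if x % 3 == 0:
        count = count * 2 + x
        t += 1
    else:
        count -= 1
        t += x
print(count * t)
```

x=10: not %3==0, count = 1-1 = 0; t=11
x=-1: not %3==0, count = 0-1 = -1; t=10
x=1: not %3==0, count = (-1)-1 = -2; t=11
x=11: not %3==0, count = (-2)-1 = -3; t=22
x=-2: not %3==0, count = (-3)-1 = -4; t=20
x=-3: %3==0, count = (-4)*2+(-3) = -11; t=21
x=-3: %3==0, count = (-11)*2+(-3) = -25; t=22
x=12: %3==0, count = (-25)*2+12 = -38; t=23
count*t = (-38)*23 = -874

-874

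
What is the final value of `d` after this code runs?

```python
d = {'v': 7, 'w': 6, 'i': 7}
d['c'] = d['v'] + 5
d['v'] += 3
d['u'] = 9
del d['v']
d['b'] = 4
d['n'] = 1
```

{'w': 6, 'i': 7, 'c': 12, 'u': 9, 'b': 4, 'n': 1}

d['c'] = d['v']+5 = 12 → {'v': 7, 'w': 6, 'i': 7, 'c': 12}
d['v'] = 7+3 = 10 → {'v': 10, 'w': 6, 'i': 7, 'c': 12}
d['u'] = 9 → {'v': 10, 'w': 6, 'i': 7, 'c': 12, 'u': 9}
del 'v' → {'w': 6, 'i': 7, 'c': 12, 'u': 9}
d['b'] = 4 → {'w': 6, 'i': 7, 'c': 12, 'u': 9, 'b': 4}
d['n'] = 1 → {'w': 6, 'i': 7, 'c': 12, 'u': 9, 'b': 4, 'n': 1}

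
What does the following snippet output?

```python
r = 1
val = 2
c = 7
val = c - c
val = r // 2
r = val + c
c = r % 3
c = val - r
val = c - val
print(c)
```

-7

val = 7-7 = 0
val = 1//2 = 0
r = 0+7 = 7
c = 7%3 = 1
c = 0-7 = -7
val = (-7)-0 = -7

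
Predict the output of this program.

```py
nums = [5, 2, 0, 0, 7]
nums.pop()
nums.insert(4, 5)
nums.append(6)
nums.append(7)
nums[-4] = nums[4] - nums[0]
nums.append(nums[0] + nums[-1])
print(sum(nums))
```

pop() removes 7 → [5, 2, 0, 0]
insert 5 at 4 → [5, 2, 0, 0, 5]
append 6 → [5, 2, 0, 0, 5, 6]
append 7 → [5, 2, 0, 0, 5, 6, 7]
nums[-4] = nums[4]-nums[0] = 5-5 = 0 → [5, 2, 0, 0, 5, 6, 7]
append nums[0]+nums[-1] = 5+7 = 12 → [5, 2, 0, 0, 5, 6, 7, 12]
sum = 37

37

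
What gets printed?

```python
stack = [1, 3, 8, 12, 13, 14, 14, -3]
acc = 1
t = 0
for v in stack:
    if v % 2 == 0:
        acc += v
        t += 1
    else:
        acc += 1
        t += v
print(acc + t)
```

71

v=1: not even, acc = 1+1 = 2; t=1
v=3: not even, acc = 2+1 = 3; t=4
v=8: even, acc = 3+8 = 11; t=5
v=12: even, acc = 11+12 = 23; t=6
v=13: not even, acc = 23+1 = 24; t=19
v=14: even, acc = 24+14 = 38; t=20
v=14: even, acc = 38+14 = 52; t=21
v=-3: not even, acc = 52+1 = 53; t=18
acc+t = 53+18 = 71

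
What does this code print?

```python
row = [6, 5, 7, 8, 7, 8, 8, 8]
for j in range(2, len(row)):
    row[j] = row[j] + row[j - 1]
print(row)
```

j=2: row[2] = 7+5 = 12 → [6, 5, 12, 8, 7, 8, 8, 8]
j=3: row[3] = 8+12 = 20 → [6, 5, 12, 20, 7, 8, 8, 8]
j=4: row[4] = 7+20 = 27 → [6, 5, 12, 20, 27, 8, 8, 8]
j=5: row[5] = 8+27 = 35 → [6, 5, 12, 20, 27, 35, 8, 8]
j=6: row[6] = 8+35 = 43 → [6, 5, 12, 20, 27, 35, 43, 8]
j=7: row[7] = 8+43 = 51 → [6, 5, 12, 20, 27, 35, 43, 51]

[6, 5, 12, 20, 27, 35, 43, 51]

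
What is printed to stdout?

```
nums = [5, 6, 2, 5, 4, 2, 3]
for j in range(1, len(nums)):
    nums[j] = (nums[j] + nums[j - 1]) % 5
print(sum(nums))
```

j=1: nums[1] = (6+5)%5 = 1 → [5, 1, 2, 5, 4, 2, 3]
j=2: nums[2] = (2+1)%5 = 3 → [5, 1, 3, 5, 4, 2, 3]
j=3: nums[3] = (5+3)%5 = 3 → [5, 1, 3, 3, 4, 2, 3]
j=4: nums[4] = (4+3)%5 = 2 → [5, 1, 3, 3, 2, 2, 3]
j=5: nums[5] = (2+2)%5 = 4 → [5, 1, 3, 3, 2, 4, 3]
j=6: nums[6] = (3+4)%5 = 2 → [5, 1, 3, 3, 2, 4, 2]
sum = 20

20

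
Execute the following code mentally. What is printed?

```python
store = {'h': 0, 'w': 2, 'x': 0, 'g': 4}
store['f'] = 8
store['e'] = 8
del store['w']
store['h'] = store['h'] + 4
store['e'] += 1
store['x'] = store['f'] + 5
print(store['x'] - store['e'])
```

4

store['f'] = 8 → {'h': 0, 'w': 2, 'x': 0, 'g': 4, 'f': 8}
store['e'] = 8 → {'h': 0, 'w': 2, 'x': 0, 'g': 4, 'f': 8, 'e': 8}
del 'w' → {'h': 0, 'x': 0, 'g': 4, 'f': 8, 'e': 8}
store['h'] = store['h']+4 = 4 → {'h': 4, 'x': 0, 'g': 4, 'f': 8, 'e': 8}
store['e'] = 8+1 = 9 → {'h': 4, 'x': 0, 'g': 4, 'f': 8, 'e': 9}
store['x'] = store['f']+5 = 13 → {'h': 4, 'x': 13, 'g': 4, 'f': 8, 'e': 9}
store['x']-store['e'] = 13-9 = 4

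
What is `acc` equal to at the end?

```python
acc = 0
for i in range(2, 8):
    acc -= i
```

-27

i=2: acc = 0-2 = -2
i=3: acc = (-2)-3 = -5
i=4: acc = (-5)-4 = -9
i=5: acc = (-9)-5 = -14
i=6: acc = (-14)-6 = -20
i=7: acc = (-20)-7 = -27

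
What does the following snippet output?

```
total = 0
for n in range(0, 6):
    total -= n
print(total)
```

n=0: total = 0-0 = 0
n=1: total = 0-1 = -1
n=2: total = (-1)-2 = -3
n=3: total = (-3)-3 = -6
n=4: total = (-6)-4 = -10
n=5: total = (-10)-5 = -15

-15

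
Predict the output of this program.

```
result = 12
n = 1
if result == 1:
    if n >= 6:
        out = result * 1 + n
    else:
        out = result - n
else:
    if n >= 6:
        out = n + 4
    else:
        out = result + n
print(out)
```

result=12, n=1
result == 1 is False; n >= 6 is False
→ out = result + n = 13

13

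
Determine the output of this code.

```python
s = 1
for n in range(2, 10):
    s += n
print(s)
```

45

n=2: s = 1+2 = 3
n=3: s = 3+3 = 6
n=4: s = 6+4 = 10
n=5: s = 10+5 = 15
n=6: s = 15+6 = 21
n=7: s = 21+7 = 28
n=8: s = 28+8 = 36
n=9: s = 36+9 = 45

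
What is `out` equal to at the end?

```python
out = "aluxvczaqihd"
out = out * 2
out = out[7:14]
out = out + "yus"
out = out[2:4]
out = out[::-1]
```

repeat ×2 → 'aluxvczaqihdaluxvczaqihd'
slice [7:14] → 'aqihdal'
+ 'yus' → 'aqihdalyus'
slice [2:4] → 'ih'
reverse → 'hi'

'hi'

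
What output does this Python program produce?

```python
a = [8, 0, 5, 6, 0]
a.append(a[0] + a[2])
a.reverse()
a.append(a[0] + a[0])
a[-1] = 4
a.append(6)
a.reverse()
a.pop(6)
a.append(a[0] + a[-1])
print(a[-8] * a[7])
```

append a[0]+a[2] = 8+5 = 13 → [8, 0, 5, 6, 0, 13]
reverse → [13, 0, 6, 5, 0, 8]
append a[0]+a[0] = 13+13 = 26 → [13, 0, 6, 5, 0, 8, 26]
a[-1] = 4 → [13, 0, 6, 5, 0, 8, 4]
append 6 → [13, 0, 6, 5, 0, 8, 4, 6]
reverse → [6, 4, 8, 0, 5, 6, 0, 13]
pop(6) removes 0 → [6, 4, 8, 0, 5, 6, 13]
append a[0]+a[-1] = 6+13 = 19 → [6, 4, 8, 0, 5, 6, 13, 19]
a[-8]*a[7] = 6*19 = 114

114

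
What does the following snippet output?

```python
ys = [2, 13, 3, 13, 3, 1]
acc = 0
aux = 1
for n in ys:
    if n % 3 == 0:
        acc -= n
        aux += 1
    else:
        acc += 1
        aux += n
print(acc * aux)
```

n=2: not %3==0, acc = 0+1 = 1; aux=3
n=13: not %3==0, acc = 1+1 = 2; aux=16
n=3: %3==0, acc = 2-3 = -1; aux=17
n=13: not %3==0, acc = (-1)+1 = 0; aux=30
n=3: %3==0, acc = 0-3 = -3; aux=31
n=1: not %3==0, acc = (-3)+1 = -2; aux=32
acc*aux = (-2)*32 = -64

-64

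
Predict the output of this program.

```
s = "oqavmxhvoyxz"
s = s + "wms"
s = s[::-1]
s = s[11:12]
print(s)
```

v

+ 'wms' → 'oqavmxhvoyxzwms'
reverse → 'smwzxyovhxmvaqo'
slice [11:12] → 'v'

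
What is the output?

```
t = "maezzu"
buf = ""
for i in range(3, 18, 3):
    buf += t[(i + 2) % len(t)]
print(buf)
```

i=3: add t[5]='u' → 'u'
i=6: add t[2]='e' → 'ue'
i=9: add t[5]='u' → 'ueu'
i=12: add t[2]='e' → 'ueue'
i=15: add t[5]='u' → 'ueueu'

ueueu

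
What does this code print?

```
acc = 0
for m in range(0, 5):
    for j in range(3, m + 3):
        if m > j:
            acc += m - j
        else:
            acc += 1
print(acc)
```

m=1,j=3: not 1>3, acc = 0+1 = 1
m=2,j=3: not 2>3, acc = 1+1 = 2
m=2,j=4: not 2>4, acc = 2+1 = 3
m=3,j=3: not 3>3, acc = 3+1 = 4
m=3,j=4: not 3>4, acc = 4+1 = 5
m=3,j=5: not 3>5, acc = 5+1 = 6
m=4,j=3: 4>3, acc = 6+1 = 7
m=4,j=4: not 4>4, acc = 7+1 = 8
m=4,j=5: not 4>5, acc = 8+1 = 9
m=4,j=6: not 4>6, acc = 9+1 = 10

10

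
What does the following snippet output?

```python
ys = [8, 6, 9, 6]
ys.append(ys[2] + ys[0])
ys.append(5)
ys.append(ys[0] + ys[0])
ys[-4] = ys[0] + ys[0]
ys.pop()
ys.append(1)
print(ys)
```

append ys[2]+ys[0] = 9+8 = 17 → [8, 6, 9, 6, 17]
append 5 → [8, 6, 9, 6, 17, 5]
append ys[0]+ys[0] = 8+8 = 16 → [8, 6, 9, 6, 17, 5, 16]
ys[-4] = ys[0]+ys[0] = 8+8 = 16 → [8, 6, 9, 16, 17, 5, 16]
pop() removes 16 → [8, 6, 9, 16, 17, 5]
append 1 → [8, 6, 9, 16, 17, 5, 1]

[8, 6, 9, 16, 17, 5, 1]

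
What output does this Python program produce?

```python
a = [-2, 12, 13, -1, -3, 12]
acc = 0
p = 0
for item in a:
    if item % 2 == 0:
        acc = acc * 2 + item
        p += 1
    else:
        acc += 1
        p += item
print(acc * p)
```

408

item=-2: even, acc = 0*2+(-2) = -2; p=1
item=12: even, acc = (-2)*2+12 = 8; p=2
item=13: not even, acc = 8+1 = 9; p=15
item=-1: not even, acc = 9+1 = 10; p=14
item=-3: not even, acc = 10+1 = 11; p=11
item=12: even, acc = 11*2+12 = 34; p=12
acc*p = 34*12 = 408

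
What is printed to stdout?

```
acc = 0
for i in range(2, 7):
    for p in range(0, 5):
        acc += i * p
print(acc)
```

i=2,p=0: acc = 0+0 = 0
i=2,p=1: acc = 0+2 = 2
i=2,p=2: acc = 2+4 = 6
i=2,p=3: acc = 6+6 = 12
i=2,p=4: acc = 12+8 = 20
i=3,p=0: acc = 20+0 = 20
i=3,p=1: acc = 20+3 = 23
i=3,p=2: acc = 23+6 = 29
i=3,p=3: acc = 29+9 = 38
i=3,p=4: acc = 38+12 = 50
i=4,p=0: acc = 50+0 = 50
i=4,p=1: acc = 50+4 = 54
i=4,p=2: acc = 54+8 = 62
i=4,p=3: acc = 62+12 = 74
i=4,p=4: acc = 74+16 = 90
i=5,p=0: acc = 90+0 = 90
i=5,p=1: acc = 90+5 = 95
i=5,p=2: acc = 95+10 = 105
i=5,p=3: acc = 105+15 = 120
i=5,p=4: acc = 120+20 = 140
i=6,p=0: acc = 140+0 = 140
i=6,p=1: acc = 140+6 = 146
i=6,p=2: acc = 146+12 = 158
i=6,p=3: acc = 158+18 = 176
i=6,p=4: acc = 176+24 = 200

200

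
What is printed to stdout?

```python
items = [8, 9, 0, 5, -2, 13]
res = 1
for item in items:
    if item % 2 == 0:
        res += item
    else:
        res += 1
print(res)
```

item=8: even, res = 1+8 = 9
item=9: not even, res = 9+1 = 10
item=0: even, res = 10+0 = 10
item=5: not even, res = 10+1 = 11
item=-2: even, res = 11+(-2) = 9
item=13: not even, res = 9+1 = 10

10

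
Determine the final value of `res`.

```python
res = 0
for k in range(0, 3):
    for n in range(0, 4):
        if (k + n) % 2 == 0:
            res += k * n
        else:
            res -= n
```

k=0,n=0: even sum, res = 0+0 = 0
k=0,n=1: odd sum, res = 0-1 = -1
k=0,n=2: even sum, res = (-1)+0 = -1
k=0,n=3: odd sum, res = (-1)-3 = -4
k=1,n=0: odd sum, res = (-4)-0 = -4
k=1,n=1: even sum, res = (-4)+1 = -3
k=1,n=2: odd sum, res = (-3)-2 = -5
k=1,n=3: even sum, res = (-5)+3 = -2
k=2,n=0: even sum, res = (-2)+0 = -2
k=2,n=1: odd sum, res = (-2)-1 = -3
k=2,n=2: even sum, res = (-3)+4 = 1
k=2,n=3: odd sum, res = 1-3 = -2

-2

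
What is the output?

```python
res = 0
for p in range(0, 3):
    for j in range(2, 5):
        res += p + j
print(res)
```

36

p=0,j=2: res = 0+2 = 2
p=0,j=3: res = 2+3 = 5
p=0,j=4: res = 5+4 = 9
p=1,j=2: res = 9+3 = 12
p=1,j=3: res = 12+4 = 16
p=1,j=4: res = 16+5 = 21
p=2,j=2: res = 21+4 = 25
p=2,j=3: res = 25+5 = 30
p=2,j=4: res = 30+6 = 36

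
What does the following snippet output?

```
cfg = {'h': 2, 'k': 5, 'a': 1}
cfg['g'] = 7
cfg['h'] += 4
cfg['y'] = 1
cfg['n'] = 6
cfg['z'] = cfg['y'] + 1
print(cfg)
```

cfg['g'] = 7 → {'h': 2, 'k': 5, 'a': 1, 'g': 7}
cfg['h'] = 2+4 = 6 → {'h': 6, 'k': 5, 'a': 1, 'g': 7}
cfg['y'] = 1 → {'h': 6, 'k': 5, 'a': 1, 'g': 7, 'y': 1}
cfg['n'] = 6 → {'h': 6, 'k': 5, 'a': 1, 'g': 7, 'y': 1, 'n': 6}
cfg['z'] = cfg['y']+1 = 2 → {'h': 6, 'k': 5, 'a': 1, 'g': 7, 'y': 1, 'n': 6, 'z': 2}

{'h': 6, 'k': 5, 'a': 1, 'g': 7, 'y': 1, 'n': 6, 'z': 2}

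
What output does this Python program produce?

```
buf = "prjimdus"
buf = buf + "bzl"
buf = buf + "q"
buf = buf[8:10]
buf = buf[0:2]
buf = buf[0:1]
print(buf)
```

b

+ 'bzl' → 'prjimdusbzl'
+ 'q' → 'prjimdusbzlq'
slice [8:10] → 'bz'
slice [0:2] → 'bz'
slice [0:1] → 'b'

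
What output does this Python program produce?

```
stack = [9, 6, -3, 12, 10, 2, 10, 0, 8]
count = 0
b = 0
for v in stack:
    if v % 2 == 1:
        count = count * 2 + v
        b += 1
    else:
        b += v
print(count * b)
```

v=9: odd, count = 0*2+9 = 9; b=1
v=6: not odd; b=7
v=-3: odd, count = 9*2+(-3) = 15; b=8
v=12: not odd; b=20
v=10: not odd; b=30
v=2: not odd; b=32
v=10: not odd; b=42
v=0: not odd; b=42
v=8: not odd; b=50
count*b = 15*50 = 750

750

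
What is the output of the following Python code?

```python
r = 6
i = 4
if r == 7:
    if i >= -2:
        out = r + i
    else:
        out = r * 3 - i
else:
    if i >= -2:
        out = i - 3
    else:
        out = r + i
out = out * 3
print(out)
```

r=6, i=4
r == 7 is False; i >= -2 is True
→ out = i - 3 = 1
out = 1*3 = 3

3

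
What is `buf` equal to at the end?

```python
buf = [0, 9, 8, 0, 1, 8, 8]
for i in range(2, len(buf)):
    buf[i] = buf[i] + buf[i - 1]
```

i=2: buf[2] = 8+9 = 17 → [0, 9, 17, 0, 1, 8, 8]
i=3: buf[3] = 0+17 = 17 → [0, 9, 17, 17, 1, 8, 8]
i=4: buf[4] = 1+17 = 18 → [0, 9, 17, 17, 18, 8, 8]
i=5: buf[5] = 8+18 = 26 → [0, 9, 17, 17, 18, 26, 8]
i=6: buf[6] = 8+26 = 34 → [0, 9, 17, 17, 18, 26, 34]

[0, 9, 17, 17, 18, 26, 34]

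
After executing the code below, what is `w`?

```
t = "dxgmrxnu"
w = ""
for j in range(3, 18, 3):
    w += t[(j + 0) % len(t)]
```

j=3: add t[3]='m' → 'm'
j=6: add t[6]='n' → 'mn'
j=9: add t[1]='x' → 'mnx'
j=12: add t[4]='r' → 'mnxr'
j=15: add t[7]='u' → 'mnxru'

'mnxru'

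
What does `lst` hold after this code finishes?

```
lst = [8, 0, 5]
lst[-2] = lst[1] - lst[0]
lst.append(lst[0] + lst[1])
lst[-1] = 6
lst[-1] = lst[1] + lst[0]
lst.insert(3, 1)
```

lst[-2] = lst[1]-lst[0] = 0-8 = -8 → [8, -8, 5]
append lst[0]+lst[1] = 8+(-8) = 0 → [8, -8, 5, 0]
lst[-1] = 6 → [8, -8, 5, 6]
lst[-1] = lst[1]+lst[0] = (-8)+8 = 0 → [8, -8, 5, 0]
insert 1 at 3 → [8, -8, 5, 1, 0]

[8, -8, 5, 1, 0]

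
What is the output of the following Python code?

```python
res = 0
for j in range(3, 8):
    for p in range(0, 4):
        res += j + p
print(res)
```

130

j=3,p=0: res = 0+3 = 3
j=3,p=1: res = 3+4 = 7
j=3,p=2: res = 7+5 = 12
j=3,p=3: res = 12+6 = 18
j=4,p=0: res = 18+4 = 22
j=4,p=1: res = 22+5 = 27
j=4,p=2: res = 27+6 = 33
j=4,p=3: res = 33+7 = 40
j=5,p=0: res = 40+5 = 45
j=5,p=1: res = 45+6 = 51
j=5,p=2: res = 51+7 = 58
j=5,p=3: res = 58+8 = 66
j=6,p=0: res = 66+6 = 72
j=6,p=1: res = 72+7 = 79
j=6,p=2: res = 79+8 = 87
j=6,p=3: res = 87+9 = 96
j=7,p=0: res = 96+7 = 103
j=7,p=1: res = 103+8 = 111
j=7,p=2: res = 111+9 = 120
j=7,p=3: res = 120+10 = 130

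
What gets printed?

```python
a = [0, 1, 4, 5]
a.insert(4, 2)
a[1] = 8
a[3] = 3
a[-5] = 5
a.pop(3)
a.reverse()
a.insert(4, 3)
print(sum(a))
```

insert 2 at 4 → [0, 1, 4, 5, 2]
a[1] = 8 → [0, 8, 4, 5, 2]
a[3] = 3 → [0, 8, 4, 3, 2]
a[-5] = 5 → [5, 8, 4, 3, 2]
pop(3) removes 3 → [5, 8, 4, 2]
reverse → [2, 4, 8, 5]
insert 3 at 4 → [2, 4, 8, 5, 3]
sum = 22

22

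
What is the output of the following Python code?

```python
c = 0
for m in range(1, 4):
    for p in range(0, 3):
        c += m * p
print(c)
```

18

m=1,p=0: c = 0+0 = 0
m=1,p=1: c = 0+1 = 1
m=1,p=2: c = 1+2 = 3
m=2,p=0: c = 3+0 = 3
m=2,p=1: c = 3+2 = 5
m=2,p=2: c = 5+4 = 9
m=3,p=0: c = 9+0 = 9
m=3,p=1: c = 9+3 = 12
m=3,p=2: c = 12+6 = 18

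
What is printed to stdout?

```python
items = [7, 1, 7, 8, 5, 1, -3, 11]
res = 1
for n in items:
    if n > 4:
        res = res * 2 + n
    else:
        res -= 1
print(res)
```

n=7: >4, res = 1*2+7 = 9
n=1: not >4, res = 9-1 = 8
n=7: >4, res = 8*2+7 = 23
n=8: >4, res = 23*2+8 = 54
n=5: >4, res = 54*2+5 = 113
n=1: not >4, res = 113-1 = 112
n=-3: not >4, res = 112-1 = 111
n=11: >4, res = 111*2+11 = 233

233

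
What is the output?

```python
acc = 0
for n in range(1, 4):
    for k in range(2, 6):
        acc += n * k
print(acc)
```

84

n=1,k=2: acc = 0+2 = 2
n=1,k=3: acc = 2+3 = 5
n=1,k=4: acc = 5+4 = 9
n=1,k=5: acc = 9+5 = 14
n=2,k=2: acc = 14+4 = 18
n=2,k=3: acc = 18+6 = 24
n=2,k=4: acc = 24+8 = 32
n=2,k=5: acc = 32+10 = 42
n=3,k=2: acc = 42+6 = 48
n=3,k=3: acc = 48+9 = 57
n=3,k=4: acc = 57+12 = 69
n=3,k=5: acc = 69+15 = 84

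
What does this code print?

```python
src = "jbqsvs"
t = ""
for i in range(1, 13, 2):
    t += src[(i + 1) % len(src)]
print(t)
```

qvjqvj

i=1: add src[2]='q' → 'q'
i=3: add src[4]='v' → 'qv'
i=5: add src[0]='j' → 'qvj'
i=7: add src[2]='q' → 'qvjq'
i=9: add src[4]='v' → 'qvjqv'
i=11: add src[0]='j' → 'qvjqvj'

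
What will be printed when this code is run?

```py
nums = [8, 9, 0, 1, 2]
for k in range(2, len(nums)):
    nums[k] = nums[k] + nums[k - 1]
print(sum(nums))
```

48

k=2: nums[2] = 0+9 = 9 → [8, 9, 9, 1, 2]
k=3: nums[3] = 1+9 = 10 → [8, 9, 9, 10, 2]
k=4: nums[4] = 2+10 = 12 → [8, 9, 9, 10, 12]
sum = 48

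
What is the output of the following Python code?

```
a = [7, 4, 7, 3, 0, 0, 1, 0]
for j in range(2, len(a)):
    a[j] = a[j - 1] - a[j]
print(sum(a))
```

-24

j=2: a[2] = 4-7 = -3 → [7, 4, -3, 3, 0, 0, 1, 0]
j=3: a[3] = (-3)-3 = -6 → [7, 4, -3, -6, 0, 0, 1, 0]
j=4: a[4] = (-6)-0 = -6 → [7, 4, -3, -6, -6, 0, 1, 0]
j=5: a[5] = (-6)-0 = -6 → [7, 4, -3, -6, -6, -6, 1, 0]
j=6: a[6] = (-6)-1 = -7 → [7, 4, -3, -6, -6, -6, -7, 0]
j=7: a[7] = (-7)-0 = -7 → [7, 4, -3, -6, -6, -6, -7, -7]
sum = -24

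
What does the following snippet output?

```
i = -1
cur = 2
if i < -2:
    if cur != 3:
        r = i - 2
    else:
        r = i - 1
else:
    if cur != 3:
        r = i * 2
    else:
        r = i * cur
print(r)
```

i=-1, cur=2
i < -2 is False; cur != 3 is True
→ r = i * 2 = -2

-2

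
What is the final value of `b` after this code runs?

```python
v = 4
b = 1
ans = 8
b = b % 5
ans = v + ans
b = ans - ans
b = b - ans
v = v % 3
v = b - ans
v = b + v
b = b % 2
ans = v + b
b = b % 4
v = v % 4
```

b = 1%5 = 1
ans = 4+8 = 12
b = 12-12 = 0
b = 0-12 = -12
v = 4%3 = 1
v = (-12)-12 = -24
v = (-12)+(-24) = -36
b = (-12)%2 = 0
ans = (-36)+0 = -36
b = 0%4 = 0
v = (-36)%4 = 0

0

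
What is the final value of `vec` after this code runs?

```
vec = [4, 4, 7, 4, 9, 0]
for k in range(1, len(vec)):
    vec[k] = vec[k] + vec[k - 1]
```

k=1: vec[1] = 4+4 = 8 → [4, 8, 7, 4, 9, 0]
k=2: vec[2] = 7+8 = 15 → [4, 8, 15, 4, 9, 0]
k=3: vec[3] = 4+15 = 19 → [4, 8, 15, 19, 9, 0]
k=4: vec[4] = 9+19 = 28 → [4, 8, 15, 19, 28, 0]
k=5: vec[5] = 0+28 = 28 → [4, 8, 15, 19, 28, 28]

[4, 8, 15, 19, 28, 28]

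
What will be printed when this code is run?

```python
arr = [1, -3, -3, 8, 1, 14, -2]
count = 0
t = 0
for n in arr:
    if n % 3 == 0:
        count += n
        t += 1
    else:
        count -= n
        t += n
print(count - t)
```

-52

n=1: not %3==0, count = 0-1 = -1; t=1
n=-3: %3==0, count = (-1)+(-3) = -4; t=2
n=-3: %3==0, count = (-4)+(-3) = -7; t=3
n=8: not %3==0, count = (-7)-8 = -15; t=11
n=1: not %3==0, count = (-15)-1 = -16; t=12
n=14: not %3==0, count = (-16)-14 = -30; t=26
n=-2: not %3==0, count = (-30)-(-2) = -28; t=24
count-t = (-28)-24 = -52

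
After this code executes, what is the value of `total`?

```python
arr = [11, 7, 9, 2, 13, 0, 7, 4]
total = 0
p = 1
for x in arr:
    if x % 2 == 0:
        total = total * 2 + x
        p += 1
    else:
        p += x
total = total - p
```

x=11: not even; p=12
x=7: not even; p=19
x=9: not even; p=28
x=2: even, total = 0*2+2 = 2; p=29
x=13: not even; p=42
x=0: even, total = 2*2+0 = 4; p=43
x=7: not even; p=50
x=4: even, total = 4*2+4 = 12; p=51
total-p = 12-51 = -39

-39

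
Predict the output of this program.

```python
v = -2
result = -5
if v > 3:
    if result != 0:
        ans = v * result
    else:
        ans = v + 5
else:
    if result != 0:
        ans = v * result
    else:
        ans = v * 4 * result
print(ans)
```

10

v=-2, result=-5
v > 3 is False; result != 0 is True
→ ans = v * result = 10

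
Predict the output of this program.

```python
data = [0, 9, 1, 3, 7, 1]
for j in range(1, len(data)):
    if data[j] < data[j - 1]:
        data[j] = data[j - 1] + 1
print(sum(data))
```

j=1: 9>=0, unchanged → [0, 9, 1, 3, 7, 1]
j=2: 1<9, data[2] = 9+1 = 10 → [0, 9, 10, 3, 7, 1]
j=3: 3<10, data[3] = 10+1 = 11 → [0, 9, 10, 11, 7, 1]
j=4: 7<11, data[4] = 11+1 = 12 → [0, 9, 10, 11, 12, 1]
j=5: 1<12, data[5] = 12+1 = 13 → [0, 9, 10, 11, 12, 13]
sum = 55

55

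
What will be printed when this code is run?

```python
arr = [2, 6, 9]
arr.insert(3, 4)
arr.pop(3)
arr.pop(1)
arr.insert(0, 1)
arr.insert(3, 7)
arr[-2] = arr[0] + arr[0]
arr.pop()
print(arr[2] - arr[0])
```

insert 4 at 3 → [2, 6, 9, 4]
pop(3) removes 4 → [2, 6, 9]
pop(1) removes 6 → [2, 9]
insert 1 at 0 → [1, 2, 9]
insert 7 at 3 → [1, 2, 9, 7]
arr[-2] = arr[0]+arr[0] = 1+1 = 2 → [1, 2, 2, 7]
pop() removes 7 → [1, 2, 2]
arr[2]-arr[0] = 2-1 = 1

1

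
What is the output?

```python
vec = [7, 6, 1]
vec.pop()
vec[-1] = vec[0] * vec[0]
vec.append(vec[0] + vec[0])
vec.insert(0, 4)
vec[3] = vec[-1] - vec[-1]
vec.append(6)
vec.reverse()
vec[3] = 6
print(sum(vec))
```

pop() removes 1 → [7, 6]
vec[-1] = vec[0]*vec[0] = 7*7 = 49 → [7, 49]
append vec[0]+vec[0] = 7+7 = 14 → [7, 49, 14]
insert 4 at 0 → [4, 7, 49, 14]
vec[3] = vec[-1]-vec[-1] = 14-14 = 0 → [4, 7, 49, 0]
append 6 → [4, 7, 49, 0, 6]
reverse → [6, 0, 49, 7, 4]
vec[3] = 6 → [6, 0, 49, 6, 4]
sum = 65

65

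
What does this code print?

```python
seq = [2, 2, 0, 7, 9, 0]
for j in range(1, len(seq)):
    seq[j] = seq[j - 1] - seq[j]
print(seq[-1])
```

j=1: seq[1] = 2-2 = 0 → [2, 0, 0, 7, 9, 0]
j=2: seq[2] = 0-0 = 0 → [2, 0, 0, 7, 9, 0]
j=3: seq[3] = 0-7 = -7 → [2, 0, 0, -7, 9, 0]
j=4: seq[4] = (-7)-9 = -16 → [2, 0, 0, -7, -16, 0]
j=5: seq[5] = (-16)-0 = -16 → [2, 0, 0, -7, -16, -16]

-16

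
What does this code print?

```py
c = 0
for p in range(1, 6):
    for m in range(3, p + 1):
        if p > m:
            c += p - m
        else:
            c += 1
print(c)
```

7

p=3,m=3: not 3>3, c = 0+1 = 1
p=4,m=3: 4>3, c = 1+1 = 2
p=4,m=4: not 4>4, c = 2+1 = 3
p=5,m=3: 5>3, c = 3+2 = 5
p=5,m=4: 5>4, c = 5+1 = 6
p=5,m=5: not 5>5, c = 6+1 = 7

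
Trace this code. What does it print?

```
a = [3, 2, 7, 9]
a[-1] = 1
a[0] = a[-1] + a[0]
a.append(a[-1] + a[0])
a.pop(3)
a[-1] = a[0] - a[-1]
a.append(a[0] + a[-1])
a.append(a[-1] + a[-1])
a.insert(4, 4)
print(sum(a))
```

a[-1] = 1 → [3, 2, 7, 1]
a[0] = a[-1]+a[0] = 1+3 = 4 → [4, 2, 7, 1]
append a[-1]+a[0] = 1+4 = 5 → [4, 2, 7, 1, 5]
pop(3) removes 1 → [4, 2, 7, 5]
a[-1] = a[0]-a[-1] = 4-5 = -1 → [4, 2, 7, -1]
append a[0]+a[-1] = 4+(-1) = 3 → [4, 2, 7, -1, 3]
append a[-1]+a[-1] = 3+3 = 6 → [4, 2, 7, -1, 3, 6]
insert 4 at 4 → [4, 2, 7, -1, 4, 3, 6]
sum = 25

25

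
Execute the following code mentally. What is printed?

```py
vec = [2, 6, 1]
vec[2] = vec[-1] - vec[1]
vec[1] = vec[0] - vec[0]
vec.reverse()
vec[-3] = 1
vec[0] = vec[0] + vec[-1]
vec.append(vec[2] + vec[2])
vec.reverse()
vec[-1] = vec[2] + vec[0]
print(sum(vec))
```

10

vec[2] = vec[-1]-vec[1] = 1-6 = -5 → [2, 6, -5]
vec[1] = vec[0]-vec[0] = 2-2 = 0 → [2, 0, -5]
reverse → [-5, 0, 2]
vec[-3] = 1 → [1, 0, 2]
vec[0] = vec[0]+vec[-1] = 1+2 = 3 → [3, 0, 2]
append vec[2]+vec[2] = 2+2 = 4 → [3, 0, 2, 4]
reverse → [4, 2, 0, 3]
vec[-1] = vec[2]+vec[0] = 0+4 = 4 → [4, 2, 0, 4]
sum = 10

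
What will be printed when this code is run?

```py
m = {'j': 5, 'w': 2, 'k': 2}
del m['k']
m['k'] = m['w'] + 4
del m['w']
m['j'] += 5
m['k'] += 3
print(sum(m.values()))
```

19

del 'k' → {'j': 5, 'w': 2}
m['k'] = m['w']+4 = 6 → {'j': 5, 'w': 2, 'k': 6}
del 'w' → {'j': 5, 'k': 6}
m['j'] = 5+5 = 10 → {'j': 10, 'k': 6}
m['k'] = 6+3 = 9 → {'j': 10, 'k': 9}
sum of values = 19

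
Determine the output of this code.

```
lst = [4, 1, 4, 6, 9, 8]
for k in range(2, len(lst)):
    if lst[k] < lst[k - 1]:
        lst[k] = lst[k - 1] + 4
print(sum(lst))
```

k=2: 4>=1, unchanged → [4, 1, 4, 6, 9, 8]
k=3: 6>=4, unchanged → [4, 1, 4, 6, 9, 8]
k=4: 9>=6, unchanged → [4, 1, 4, 6, 9, 8]
k=5: 8<9, lst[5] = 9+4 = 13 → [4, 1, 4, 6, 9, 13]
sum = 37

37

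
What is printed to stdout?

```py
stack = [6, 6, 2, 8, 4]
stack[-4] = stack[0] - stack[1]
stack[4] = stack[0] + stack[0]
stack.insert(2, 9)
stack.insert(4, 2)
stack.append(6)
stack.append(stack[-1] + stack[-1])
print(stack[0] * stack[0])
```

stack[-4] = stack[0]-stack[1] = 6-6 = 0 → [6, 0, 2, 8, 4]
stack[4] = stack[0]+stack[0] = 6+6 = 12 → [6, 0, 2, 8, 12]
insert 9 at 2 → [6, 0, 9, 2, 8, 12]
insert 2 at 4 → [6, 0, 9, 2, 2, 8, 12]
append 6 → [6, 0, 9, 2, 2, 8, 12, 6]
append stack[-1]+stack[-1] = 6+6 = 12 → [6, 0, 9, 2, 2, 8, 12, 6, 12]
stack[0]*stack[0] = 6*6 = 36

36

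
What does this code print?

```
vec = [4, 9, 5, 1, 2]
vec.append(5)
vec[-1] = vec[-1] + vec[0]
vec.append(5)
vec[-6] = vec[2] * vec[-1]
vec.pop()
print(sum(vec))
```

46

append 5 → [4, 9, 5, 1, 2, 5]
vec[-1] = vec[-1]+vec[0] = 5+4 = 9 → [4, 9, 5, 1, 2, 9]
append 5 → [4, 9, 5, 1, 2, 9, 5]
vec[-6] = vec[2]*vec[-1] = 5*5 = 25 → [4, 25, 5, 1, 2, 9, 5]
pop() removes 5 → [4, 25, 5, 1, 2, 9]
sum = 46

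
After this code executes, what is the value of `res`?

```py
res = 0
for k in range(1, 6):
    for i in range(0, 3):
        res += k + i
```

60

k=1,i=0: res = 0+1 = 1
k=1,i=1: res = 1+2 = 3
k=1,i=2: res = 3+3 = 6
k=2,i=0: res = 6+2 = 8
k=2,i=1: res = 8+3 = 11
k=2,i=2: res = 11+4 = 15
k=3,i=0: res = 15+3 = 18
k=3,i=1: res = 18+4 = 22
k=3,i=2: res = 22+5 = 27
k=4,i=0: res = 27+4 = 31
k=4,i=1: res = 31+5 = 36
k=4,i=2: res = 36+6 = 42
k=5,i=0: res = 42+5 = 47
k=5,i=1: res = 47+6 = 53
k=5,i=2: res = 53+7 = 60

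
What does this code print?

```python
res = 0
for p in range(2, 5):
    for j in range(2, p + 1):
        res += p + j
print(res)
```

36

p=2,j=2: res = 0+4 = 4
p=3,j=2: res = 4+5 = 9
p=3,j=3: res = 9+6 = 15
p=4,j=2: res = 15+6 = 21
p=4,j=3: res = 21+7 = 28
p=4,j=4: res = 28+8 = 36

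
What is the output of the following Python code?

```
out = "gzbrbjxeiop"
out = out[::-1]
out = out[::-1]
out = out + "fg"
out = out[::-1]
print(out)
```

reverse → 'poiexjbrbzg'
reverse → 'gzbrbjxeiop'
+ 'fg' → 'gzbrbjxeiopfg'
reverse → 'gfpoiexjbrbzg'

gfpoiexjbrbzg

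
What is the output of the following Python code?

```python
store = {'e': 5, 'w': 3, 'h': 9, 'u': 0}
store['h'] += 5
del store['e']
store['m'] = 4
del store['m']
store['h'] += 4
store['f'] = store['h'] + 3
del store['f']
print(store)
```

store['h'] = 9+5 = 14 → {'e': 5, 'w': 3, 'h': 14, 'u': 0}
del 'e' → {'w': 3, 'h': 14, 'u': 0}
store['m'] = 4 → {'w': 3, 'h': 14, 'u': 0, 'm': 4}
del 'm' → {'w': 3, 'h': 14, 'u': 0}
store['h'] = 14+4 = 18 → {'w': 3, 'h': 18, 'u': 0}
store['f'] = store['h']+3 = 21 → {'w': 3, 'h': 18, 'u': 0, 'f': 21}
del 'f' → {'w': 3, 'h': 18, 'u': 0}

{'w': 3, 'h': 18, 'u': 0}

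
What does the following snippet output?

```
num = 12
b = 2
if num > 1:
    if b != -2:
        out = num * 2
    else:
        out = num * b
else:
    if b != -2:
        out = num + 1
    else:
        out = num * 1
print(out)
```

num=12, b=2
num > 1 is True; b != -2 is True
→ out = num * 2 = 24

24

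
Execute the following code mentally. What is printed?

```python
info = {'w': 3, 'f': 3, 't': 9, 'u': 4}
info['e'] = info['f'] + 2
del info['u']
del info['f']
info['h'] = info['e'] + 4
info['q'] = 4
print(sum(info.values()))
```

30

info['e'] = info['f']+2 = 5 → {'w': 3, 'f': 3, 't': 9, 'u': 4, 'e': 5}
del 'u' → {'w': 3, 'f': 3, 't': 9, 'e': 5}
del 'f' → {'w': 3, 't': 9, 'e': 5}
info['h'] = info['e']+4 = 9 → {'w': 3, 't': 9, 'e': 5, 'h': 9}
info['q'] = 4 → {'w': 3, 't': 9, 'e': 5, 'h': 9, 'q': 4}
sum of values = 30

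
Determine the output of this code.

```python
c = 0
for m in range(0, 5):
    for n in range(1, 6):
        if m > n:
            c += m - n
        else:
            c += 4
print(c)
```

86

m=0,n=1: not 0>1, c = 0+4 = 4
m=0,n=2: not 0>2, c = 4+4 = 8
m=0,n=3: not 0>3, c = 8+4 = 12
m=0,n=4: not 0>4, c = 12+4 = 16
m=0,n=5: not 0>5, c = 16+4 = 20
m=1,n=1: not 1>1, c = 20+4 = 24
m=1,n=2: not 1>2, c = 24+4 = 28
m=1,n=3: not 1>3, c = 28+4 = 32
m=1,n=4: not 1>4, c = 32+4 = 36
m=1,n=5: not 1>5, c = 36+4 = 40
m=2,n=1: 2>1, c = 40+1 = 41
m=2,n=2: not 2>2, c = 41+4 = 45
m=2,n=3: not 2>3, c = 45+4 = 49
m=2,n=4: not 2>4, c = 49+4 = 53
m=2,n=5: not 2>5, c = 53+4 = 57
m=3,n=1: 3>1, c = 57+2 = 59
m=3,n=2: 3>2, c = 59+1 = 60
m=3,n=3: not 3>3, c = 60+4 = 64
m=3,n=4: not 3>4, c = 64+4 = 68
m=3,n=5: not 3>5, c = 68+4 = 72
m=4,n=1: 4>1, c = 72+3 = 75
m=4,n=2: 4>2, c = 75+2 = 77
m=4,n=3: 4>3, c = 77+1 = 78
m=4,n=4: not 4>4, c = 78+4 = 82
m=4,n=5: not 4>5, c = 82+4 = 86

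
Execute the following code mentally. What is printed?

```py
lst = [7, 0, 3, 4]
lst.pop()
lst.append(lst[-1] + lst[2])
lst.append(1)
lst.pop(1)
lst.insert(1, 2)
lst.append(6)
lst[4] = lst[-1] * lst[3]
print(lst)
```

[7, 2, 3, 6, 36, 6]

pop() removes 4 → [7, 0, 3]
append lst[-1]+lst[2] = 3+3 = 6 → [7, 0, 3, 6]
append 1 → [7, 0, 3, 6, 1]
pop(1) removes 0 → [7, 3, 6, 1]
insert 2 at 1 → [7, 2, 3, 6, 1]
append 6 → [7, 2, 3, 6, 1, 6]
lst[4] = lst[-1]*lst[3] = 6*6 = 36 → [7, 2, 3, 6, 36, 6]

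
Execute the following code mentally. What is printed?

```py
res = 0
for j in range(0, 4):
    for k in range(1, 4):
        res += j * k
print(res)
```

j=0,k=1: res = 0+0 = 0
j=0,k=2: res = 0+0 = 0
j=0,k=3: res = 0+0 = 0
j=1,k=1: res = 0+1 = 1
j=1,k=2: res = 1+2 = 3
j=1,k=3: res = 3+3 = 6
j=2,k=1: res = 6+2 = 8
j=2,k=2: res = 8+4 = 12
j=2,k=3: res = 12+6 = 18
j=3,k=1: res = 18+3 = 21
j=3,k=2: res = 21+6 = 27
j=3,k=3: res = 27+9 = 36

36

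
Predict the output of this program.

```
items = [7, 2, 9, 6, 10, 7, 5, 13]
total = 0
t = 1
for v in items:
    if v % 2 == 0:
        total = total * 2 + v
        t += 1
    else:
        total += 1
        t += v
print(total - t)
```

0

v=7: not even, total = 0+1 = 1; t=8
v=2: even, total = 1*2+2 = 4; t=9
v=9: not even, total = 4+1 = 5; t=18
v=6: even, total = 5*2+6 = 16; t=19
v=10: even, total = 16*2+10 = 42; t=20
v=7: not even, total = 42+1 = 43; t=27
v=5: not even, total = 43+1 = 44; t=32
v=13: not even, total = 44+1 = 45; t=45
total-t = 45-45 = 0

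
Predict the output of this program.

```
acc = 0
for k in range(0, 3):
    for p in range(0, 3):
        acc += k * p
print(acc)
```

9

k=0,p=0: acc = 0+0 = 0
k=0,p=1: acc = 0+0 = 0
k=0,p=2: acc = 0+0 = 0
k=1,p=0: acc = 0+0 = 0
k=1,p=1: acc = 0+1 = 1
k=1,p=2: acc = 1+2 = 3
k=2,p=0: acc = 3+0 = 3
k=2,p=1: acc = 3+2 = 5
k=2,p=2: acc = 5+4 = 9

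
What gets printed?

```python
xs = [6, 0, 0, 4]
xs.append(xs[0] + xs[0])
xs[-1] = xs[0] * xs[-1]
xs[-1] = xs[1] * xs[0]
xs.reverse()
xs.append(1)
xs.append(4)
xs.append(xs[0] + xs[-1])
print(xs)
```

append xs[0]+xs[0] = 6+6 = 12 → [6, 0, 0, 4, 12]
xs[-1] = xs[0]*xs[-1] = 6*12 = 72 → [6, 0, 0, 4, 72]
xs[-1] = xs[1]*xs[0] = 0*6 = 0 → [6, 0, 0, 4, 0]
reverse → [0, 4, 0, 0, 6]
append 1 → [0, 4, 0, 0, 6, 1]
append 4 → [0, 4, 0, 0, 6, 1, 4]
append xs[0]+xs[-1] = 0+4 = 4 → [0, 4, 0, 0, 6, 1, 4, 4]

[0, 4, 0, 0, 6, 1, 4, 4]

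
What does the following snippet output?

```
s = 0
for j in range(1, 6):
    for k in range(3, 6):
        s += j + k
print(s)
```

105

j=1,k=3: s = 0+4 = 4
j=1,k=4: s = 4+5 = 9
j=1,k=5: s = 9+6 = 15
j=2,k=3: s = 15+5 = 20
j=2,k=4: s = 20+6 = 26
j=2,k=5: s = 26+7 = 33
j=3,k=3: s = 33+6 = 39
j=3,k=4: s = 39+7 = 46
j=3,k=5: s = 46+8 = 54
j=4,k=3: s = 54+7 = 61
j=4,k=4: s = 61+8 = 69
j=4,k=5: s = 69+9 = 78
j=5,k=3: s = 78+8 = 86
j=5,k=4: s = 86+9 = 95
j=5,k=5: s = 95+10 = 105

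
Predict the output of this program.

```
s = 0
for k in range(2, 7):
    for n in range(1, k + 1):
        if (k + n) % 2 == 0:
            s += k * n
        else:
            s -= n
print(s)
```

135

k=2,n=1: odd sum, s = 0-1 = -1
k=2,n=2: even sum, s = (-1)+4 = 3
k=3,n=1: even sum, s = 3+3 = 6
k=3,n=2: odd sum, s = 6-2 = 4
k=3,n=3: even sum, s = 4+9 = 13
k=4,n=1: odd sum, s = 13-1 = 12
k=4,n=2: even sum, s = 12+8 = 20
k=4,n=3: odd sum, s = 20-3 = 17
k=4,n=4: even sum, s = 17+16 = 33
k=5,n=1: even sum, s = 33+5 = 38
k=5,n=2: odd sum, s = 38-2 = 36
k=5,n=3: even sum, s = 36+15 = 51
k=5,n=4: odd sum, s = 51-4 = 47
k=5,n=5: even sum, s = 47+25 = 72
k=6,n=1: odd sum, s = 72-1 = 71
k=6,n=2: even sum, s = 71+12 = 83
k=6,n=3: odd sum, s = 83-3 = 80
k=6,n=4: even sum, s = 80+24 = 104
k=6,n=5: odd sum, s = 104-5 = 99
k=6,n=6: even sum, s = 99+36 = 135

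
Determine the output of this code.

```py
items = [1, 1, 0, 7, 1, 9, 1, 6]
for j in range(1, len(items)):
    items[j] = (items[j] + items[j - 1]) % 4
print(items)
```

j=1: items[1] = (1+1)%4 = 2 → [1, 2, 0, 7, 1, 9, 1, 6]
j=2: items[2] = (0+2)%4 = 2 → [1, 2, 2, 7, 1, 9, 1, 6]
j=3: items[3] = (7+2)%4 = 1 → [1, 2, 2, 1, 1, 9, 1, 6]
j=4: items[4] = (1+1)%4 = 2 → [1, 2, 2, 1, 2, 9, 1, 6]
j=5: items[5] = (9+2)%4 = 3 → [1, 2, 2, 1, 2, 3, 1, 6]
j=6: items[6] = (1+3)%4 = 0 → [1, 2, 2, 1, 2, 3, 0, 6]
j=7: items[7] = (6+0)%4 = 2 → [1, 2, 2, 1, 2, 3, 0, 2]

[1, 2, 2, 1, 2, 3, 0, 2]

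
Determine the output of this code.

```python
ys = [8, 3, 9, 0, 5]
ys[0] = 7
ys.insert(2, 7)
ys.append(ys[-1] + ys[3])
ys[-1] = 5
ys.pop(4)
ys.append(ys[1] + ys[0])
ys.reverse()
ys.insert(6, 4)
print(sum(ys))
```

ys[0] = 7 → [7, 3, 9, 0, 5]
insert 7 at 2 → [7, 3, 7, 9, 0, 5]
append ys[-1]+ys[3] = 5+9 = 14 → [7, 3, 7, 9, 0, 5, 14]
ys[-1] = 5 → [7, 3, 7, 9, 0, 5, 5]
pop(4) removes 0 → [7, 3, 7, 9, 5, 5]
append ys[1]+ys[0] = 3+7 = 10 → [7, 3, 7, 9, 5, 5, 10]
reverse → [10, 5, 5, 9, 7, 3, 7]
insert 4 at 6 → [10, 5, 5, 9, 7, 3, 4, 7]
sum = 50

50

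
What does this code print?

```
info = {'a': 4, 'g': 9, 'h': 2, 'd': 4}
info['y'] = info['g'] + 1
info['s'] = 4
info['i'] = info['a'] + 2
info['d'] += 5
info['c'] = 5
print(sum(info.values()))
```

49

info['y'] = info['g']+1 = 10 → {'a': 4, 'g': 9, 'h': 2, 'd': 4, 'y': 10}
info['s'] = 4 → {'a': 4, 'g': 9, 'h': 2, 'd': 4, 'y': 10, 's': 4}
info['i'] = info['a']+2 = 6 → {'a': 4, 'g': 9, 'h': 2, 'd': 4, 'y': 10, 's': 4, 'i': 6}
info['d'] = 4+5 = 9 → {'a': 4, 'g': 9, 'h': 2, 'd': 9, 'y': 10, 's': 4, 'i': 6}
info['c'] = 5 → {'a': 4, 'g': 9, 'h': 2, 'd': 9, 'y': 10, 's': 4, 'i': 6, 'c': 5}
sum of values = 49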